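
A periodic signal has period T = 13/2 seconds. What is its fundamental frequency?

The fundamental frequency is the reciprocal of the period.
f = 1/T = 1/(13/2) = 2/13 Hz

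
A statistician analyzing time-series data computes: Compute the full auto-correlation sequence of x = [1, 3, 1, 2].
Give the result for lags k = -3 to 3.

r_xx[k] = sum_m x[m]*x[m+k], indexed from 0, for k = -3 to 3:
  r_xx[-3] = x[3]*x[0] = 2
  r_xx[-2] = x[2]*x[0] + x[3]*x[1] = 7
  r_xx[-1] = x[1]*x[0] + x[2]*x[1] + x[3]*x[2] = 8
  r_xx[0] = x[0]*x[0] + x[1]*x[1] + x[2]*x[2] + x[3]*x[3] = 15
  r_xx[1] = x[0]*x[1] + x[1]*x[2] + x[2]*x[3] = 8
  r_xx[2] = x[0]*x[2] + x[1]*x[3] = 7
  r_xx[3] = x[0]*x[3] = 2
r_xx = [2, 7, 8, 15, 8, 7, 2]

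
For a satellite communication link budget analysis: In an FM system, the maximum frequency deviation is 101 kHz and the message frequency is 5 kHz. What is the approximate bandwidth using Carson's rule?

Carson's rule: BW = 2*(delta_f + f_m)
= 2*(101 + 5) kHz = 212 kHz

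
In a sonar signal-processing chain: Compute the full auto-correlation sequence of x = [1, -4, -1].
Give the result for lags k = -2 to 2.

r_xx[k] = sum_m x[m]*x[m+k], indexed from 0, for k = -2 to 2:
  r_xx[-2] = x[2]*x[0] = -1
  r_xx[-1] = x[1]*x[0] + x[2]*x[1] = 0
  r_xx[0] = x[0]*x[0] + x[1]*x[1] + x[2]*x[2] = 18
  r_xx[1] = x[0]*x[1] + x[1]*x[2] = 0
  r_xx[2] = x[0]*x[2] = -1
r_xx = [-1, 0, 18, 0, -1]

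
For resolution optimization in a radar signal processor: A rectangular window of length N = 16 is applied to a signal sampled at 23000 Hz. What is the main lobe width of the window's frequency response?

For a rectangular window of length N,
the main lobe width in frequency is 2*f_s/N.
= 2*23000/16 = 2875 Hz
This determines the minimum frequency separation for resolving two sinusoids.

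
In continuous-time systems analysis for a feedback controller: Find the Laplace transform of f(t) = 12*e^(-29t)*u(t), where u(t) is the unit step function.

Standard Laplace transform pair:
e^(-at)*u(t) <-> 1/(s+a)
With a = 29: L{12*e^(-29t)*u(t)} = 12/(s+29), ROC: Re(s) > -29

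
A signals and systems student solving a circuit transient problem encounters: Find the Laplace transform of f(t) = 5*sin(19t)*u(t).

Standard pair: sin(wt)*u(t) <-> w/(s^2+w^2)
With w = 19: L{5*sin(19t)*u(t)} = 95/(s^2+361)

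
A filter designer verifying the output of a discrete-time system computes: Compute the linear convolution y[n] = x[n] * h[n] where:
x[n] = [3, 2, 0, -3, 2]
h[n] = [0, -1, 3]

y[n] = sum_k x[k]*h[n-k]. Output length = len(x) + len(h) - 1 = 5 + 3 - 1 = 7.
y[0] = 3*0 = 0
y[1] = 2*0 + 3*-1 = -3
y[2] = 0*0 + 2*-1 + 3*3 = 7
y[3] = -3*0 + 0*-1 + 2*3 = 6
y[4] = 2*0 + -3*-1 + 0*3 = 3
y[5] = 2*-1 + -3*3 = -11
y[6] = 2*3 = 6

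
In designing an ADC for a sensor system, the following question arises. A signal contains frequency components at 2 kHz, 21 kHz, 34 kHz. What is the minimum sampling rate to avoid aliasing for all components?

The highest frequency component is f_max = 34 kHz.
Nyquist rate = 2 * f_max = 2 * 34 kHz = 68 kHz.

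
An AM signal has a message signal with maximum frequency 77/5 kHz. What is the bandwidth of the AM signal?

In AM (double-sideband), the bandwidth is twice the message frequency.
BW = 2 * f_m = 2 * 77/5 kHz = 154/5 kHz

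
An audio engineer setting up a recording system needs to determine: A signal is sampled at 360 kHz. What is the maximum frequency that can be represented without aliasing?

The maximum frequency that can be represented without aliasing
is the Nyquist frequency: f_max = f_s / 2 = 360 kHz / 2 = 180 kHz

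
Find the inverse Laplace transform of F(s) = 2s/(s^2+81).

Standard pair: s/(s^2+w^2) <-> cos(wt)*u(t)
With k=2, w=9: f(t) = 2*cos(9t)*u(t)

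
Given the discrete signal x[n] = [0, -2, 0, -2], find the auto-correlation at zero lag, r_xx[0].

The auto-correlation at zero lag r_xx[0] equals the signal energy.
r_xx[0] = sum of x[n]^2 = 0^2 + (-2)^2 + 0^2 + (-2)^2
= 0 + 4 + 0 + 4 = 8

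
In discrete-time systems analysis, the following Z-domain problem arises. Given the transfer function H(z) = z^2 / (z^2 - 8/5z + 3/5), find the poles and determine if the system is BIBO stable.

Poles are roots of the denominator: z^2 - 8/5z + 3/5 = 0.
Quadratic formula: z = [-(-8/5) +/- sqrt((-8/5)^2 - 4*(3/5))] / 2
Discriminant = 64/25 - 12/5 = 4/25; sqrt = 2/5.
z = (8/5 +/- 2/5) / 2 => z = 1 or z = 3/5.
|p1| = 1, |p2| = 3/5.
For BIBO stability, all poles must lie inside the unit circle (|p| < 1).
System is UNSTABLE since at least one |p| >= 1.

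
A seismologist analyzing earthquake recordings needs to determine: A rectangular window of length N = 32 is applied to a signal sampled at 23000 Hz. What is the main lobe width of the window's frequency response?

For a rectangular window of length N,
the main lobe width in frequency is 2*f_s/N.
= 2*23000/32 = 2875/2 Hz
This determines the minimum frequency separation for resolving two sinusoids.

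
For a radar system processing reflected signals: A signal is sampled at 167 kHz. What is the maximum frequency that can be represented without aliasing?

The maximum frequency that can be represented without aliasing
is the Nyquist frequency: f_max = f_s / 2 = 167 kHz / 2 = 167/2 kHz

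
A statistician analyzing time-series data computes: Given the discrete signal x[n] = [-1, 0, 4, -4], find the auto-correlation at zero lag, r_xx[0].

The auto-correlation at zero lag r_xx[0] equals the signal energy.
r_xx[0] = sum of x[n]^2 = (-1)^2 + 0^2 + 4^2 + (-4)^2
= 1 + 0 + 16 + 16 = 33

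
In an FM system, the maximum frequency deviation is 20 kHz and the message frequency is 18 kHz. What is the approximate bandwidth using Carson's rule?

Carson's rule: BW = 2*(delta_f + f_m)
= 2*(20 + 18) kHz = 76 kHz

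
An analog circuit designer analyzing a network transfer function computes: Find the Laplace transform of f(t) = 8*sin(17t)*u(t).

Standard pair: sin(wt)*u(t) <-> w/(s^2+w^2)
With w = 17: L{8*sin(17t)*u(t)} = 136/(s^2+289)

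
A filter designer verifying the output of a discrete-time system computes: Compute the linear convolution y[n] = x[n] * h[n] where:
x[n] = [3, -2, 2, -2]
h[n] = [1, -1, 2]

y[n] = sum_k x[k]*h[n-k]. Output length = len(x) + len(h) - 1 = 4 + 3 - 1 = 6.
y[0] = 3*1 = 3
y[1] = -2*1 + 3*-1 = -5
y[2] = 2*1 + -2*-1 + 3*2 = 10
y[3] = -2*1 + 2*-1 + -2*2 = -8
y[4] = -2*-1 + 2*2 = 6
y[5] = -2*2 = -4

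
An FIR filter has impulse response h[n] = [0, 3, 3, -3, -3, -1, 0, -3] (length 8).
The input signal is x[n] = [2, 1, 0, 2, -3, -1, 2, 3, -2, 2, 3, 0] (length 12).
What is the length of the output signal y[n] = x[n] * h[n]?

For linear convolution, the output length is:
len(y) = len(x) + len(h) - 1 = 12 + 8 - 1 = 19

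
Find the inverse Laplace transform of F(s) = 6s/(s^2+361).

Standard pair: s/(s^2+w^2) <-> cos(wt)*u(t)
With k=6, w=19: f(t) = 6*cos(19t)*u(t)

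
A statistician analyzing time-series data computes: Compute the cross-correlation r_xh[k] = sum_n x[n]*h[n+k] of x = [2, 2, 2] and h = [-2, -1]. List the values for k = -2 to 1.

Both sequences indexed from 0 and zero outside their support.
Lags with overlap: k = -2 to 1.
  r_xh[-2] = x[2]*h[0] = -4
  r_xh[-1] = x[1]*h[0] + x[2]*h[1] = -6
  r_xh[0] = x[0]*h[0] + x[1]*h[1] = -6
  r_xh[1] = x[0]*h[1] = -2
r_xh = [-4, -6, -6, -2] (for k = -2, ..., 1)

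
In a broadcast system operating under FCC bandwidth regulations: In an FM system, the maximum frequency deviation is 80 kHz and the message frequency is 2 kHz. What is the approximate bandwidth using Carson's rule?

Carson's rule: BW = 2*(delta_f + f_m)
= 2*(80 + 2) kHz = 164 kHz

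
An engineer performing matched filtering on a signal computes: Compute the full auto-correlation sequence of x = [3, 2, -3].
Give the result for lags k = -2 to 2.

r_xx[k] = sum_m x[m]*x[m+k], indexed from 0, for k = -2 to 2:
  r_xx[-2] = x[2]*x[0] = -9
  r_xx[-1] = x[1]*x[0] + x[2]*x[1] = 0
  r_xx[0] = x[0]*x[0] + x[1]*x[1] + x[2]*x[2] = 22
  r_xx[1] = x[0]*x[1] + x[1]*x[2] = 0
  r_xx[2] = x[0]*x[2] = -9
r_xx = [-9, 0, 22, 0, -9]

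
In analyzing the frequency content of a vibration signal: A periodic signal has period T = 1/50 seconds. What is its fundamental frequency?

The fundamental frequency is the reciprocal of the period.
f = 1/T = 1/(1/50) = 50 Hz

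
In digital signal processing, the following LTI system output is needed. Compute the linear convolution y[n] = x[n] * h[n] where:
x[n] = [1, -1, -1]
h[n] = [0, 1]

y[n] = sum_k x[k]*h[n-k]. Output length = len(x) + len(h) - 1 = 3 + 2 - 1 = 4.
y[0] = 1*0 = 0
y[1] = -1*0 + 1*1 = 1
y[2] = -1*0 + -1*1 = -1
y[3] = -1*1 = -1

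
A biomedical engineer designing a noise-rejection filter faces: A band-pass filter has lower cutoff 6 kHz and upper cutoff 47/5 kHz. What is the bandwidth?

Bandwidth = f_high - f_low
= 47/5 kHz - 6 kHz = 17/5 kHz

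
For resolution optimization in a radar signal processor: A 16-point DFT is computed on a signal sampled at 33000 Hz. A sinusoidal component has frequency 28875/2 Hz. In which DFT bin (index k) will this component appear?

DFT frequency resolution = f_s/N = 33000/16 = 4125/2 Hz
Bin index k = f_signal / resolution = 28875/2 / 4125/2 = 7
The signal frequency 28875/2 Hz falls in DFT bin k = 7.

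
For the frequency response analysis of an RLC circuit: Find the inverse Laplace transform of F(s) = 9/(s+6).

Standard pair: k/(s+a) <-> k*e^(-at)*u(t)
With k=9, a=6: f(t) = 9*e^(-6t)*u(t)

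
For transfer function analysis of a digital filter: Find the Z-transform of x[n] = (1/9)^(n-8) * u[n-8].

Time-shifting property: if X(z) = Z{x[n]}, then Z{x[n-d]} = z^(-d) * X(z)
X(z) = z/(z - 1/9) for x[n] = (1/9)^n * u[n]
Z{x[n-8]} = z^(-8) * z/(z - 1/9) = z^(-7)/(z - 1/9)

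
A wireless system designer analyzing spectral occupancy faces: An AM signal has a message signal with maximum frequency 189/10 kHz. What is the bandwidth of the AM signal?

In AM (double-sideband), the bandwidth is twice the message frequency.
BW = 2 * f_m = 2 * 189/10 kHz = 189/5 kHz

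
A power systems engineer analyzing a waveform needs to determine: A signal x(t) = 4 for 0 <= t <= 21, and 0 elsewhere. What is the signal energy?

Energy = integral of |x(t)|^2 dt over the signal duration
= 4^2 * 21 = 16 * 21 = 336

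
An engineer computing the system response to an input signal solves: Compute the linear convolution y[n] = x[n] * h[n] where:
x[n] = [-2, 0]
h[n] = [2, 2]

y[n] = sum_k x[k]*h[n-k]. Output length = len(x) + len(h) - 1 = 2 + 2 - 1 = 3.
y[0] = -2*2 = -4
y[1] = 0*2 + -2*2 = -4
y[2] = 0*2 = 0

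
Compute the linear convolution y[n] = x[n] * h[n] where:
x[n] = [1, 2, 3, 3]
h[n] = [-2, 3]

y[n] = sum_k x[k]*h[n-k]. Output length = len(x) + len(h) - 1 = 4 + 2 - 1 = 5.
y[0] = 1*-2 = -2
y[1] = 2*-2 + 1*3 = -1
y[2] = 3*-2 + 2*3 = 0
y[3] = 3*-2 + 3*3 = 3
y[4] = 3*3 = 9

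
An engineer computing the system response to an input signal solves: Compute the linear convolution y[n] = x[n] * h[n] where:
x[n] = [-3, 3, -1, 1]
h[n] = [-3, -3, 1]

y[n] = sum_k x[k]*h[n-k]. Output length = len(x) + len(h) - 1 = 4 + 3 - 1 = 6.
y[0] = -3*-3 = 9
y[1] = 3*-3 + -3*-3 = 0
y[2] = -1*-3 + 3*-3 + -3*1 = -9
y[3] = 1*-3 + -1*-3 + 3*1 = 3
y[4] = 1*-3 + -1*1 = -4
y[5] = 1*1 = 1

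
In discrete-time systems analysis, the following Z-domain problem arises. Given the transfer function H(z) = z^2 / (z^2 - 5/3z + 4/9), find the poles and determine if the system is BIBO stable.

Poles are roots of the denominator: z^2 - 5/3z + 4/9 = 0.
Quadratic formula: z = [-(-5/3) +/- sqrt((-5/3)^2 - 4*(4/9))] / 2
Discriminant = 25/9 - 16/9 = 1; sqrt = 1.
z = (5/3 +/- 1) / 2 => z = 4/3 or z = 1/3.
|p1| = 4/3, |p2| = 1/3.
For BIBO stability, all poles must lie inside the unit circle (|p| < 1).
System is UNSTABLE since at least one |p| >= 1.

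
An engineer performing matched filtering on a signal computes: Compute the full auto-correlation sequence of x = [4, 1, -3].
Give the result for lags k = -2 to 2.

r_xx[k] = sum_m x[m]*x[m+k], indexed from 0, for k = -2 to 2:
  r_xx[-2] = x[2]*x[0] = -12
  r_xx[-1] = x[1]*x[0] + x[2]*x[1] = 1
  r_xx[0] = x[0]*x[0] + x[1]*x[1] + x[2]*x[2] = 26
  r_xx[1] = x[0]*x[1] + x[1]*x[2] = 1
  r_xx[2] = x[0]*x[2] = -12
r_xx = [-12, 1, 26, 1, -12]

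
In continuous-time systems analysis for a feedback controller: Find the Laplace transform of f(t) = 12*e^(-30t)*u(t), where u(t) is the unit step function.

Standard Laplace transform pair:
e^(-at)*u(t) <-> 1/(s+a)
With a = 30: L{12*e^(-30t)*u(t)} = 12/(s+30), ROC: Re(s) > -30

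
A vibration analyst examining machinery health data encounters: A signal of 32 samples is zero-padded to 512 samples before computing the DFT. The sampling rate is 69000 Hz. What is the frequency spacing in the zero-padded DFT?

Original DFT: N = 32, resolution = f_s/N = 69000/32 = 8625/4 Hz
Zero-padded DFT: N = 512, resolution = f_s/N = 69000/512 = 8625/64 Hz
Zero-padding interpolates the spectrum (finer frequency grid)
but does NOT improve the true spectral resolution (ability to resolve close frequencies).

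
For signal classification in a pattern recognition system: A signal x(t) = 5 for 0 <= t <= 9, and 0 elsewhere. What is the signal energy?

Energy = integral of |x(t)|^2 dt over the signal duration
= 5^2 * 9 = 25 * 9 = 225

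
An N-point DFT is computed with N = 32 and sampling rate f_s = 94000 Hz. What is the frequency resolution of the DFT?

DFT frequency resolution = f_s / N
= 94000 / 32 = 5875/2 Hz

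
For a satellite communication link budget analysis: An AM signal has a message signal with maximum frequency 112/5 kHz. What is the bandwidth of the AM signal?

In AM (double-sideband), the bandwidth is twice the message frequency.
BW = 2 * f_m = 2 * 112/5 kHz = 224/5 kHz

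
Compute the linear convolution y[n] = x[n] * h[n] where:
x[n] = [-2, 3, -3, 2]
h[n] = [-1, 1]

y[n] = sum_k x[k]*h[n-k]. Output length = len(x) + len(h) - 1 = 4 + 2 - 1 = 5.
y[0] = -2*-1 = 2
y[1] = 3*-1 + -2*1 = -5
y[2] = -3*-1 + 3*1 = 6
y[3] = 2*-1 + -3*1 = -5
y[4] = 2*1 = 2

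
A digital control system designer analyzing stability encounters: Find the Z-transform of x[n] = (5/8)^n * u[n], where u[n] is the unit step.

The Z-transform of a^n * u[n] is z/(z-a) for |z| > |a|.
Here a = 5/8, so X(z) = z/(z - (5/8)) = 8z/(8z - 5)
ROC: |z| > 5/8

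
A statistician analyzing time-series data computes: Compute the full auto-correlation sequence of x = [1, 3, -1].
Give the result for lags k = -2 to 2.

r_xx[k] = sum_m x[m]*x[m+k], indexed from 0, for k = -2 to 2:
  r_xx[-2] = x[2]*x[0] = -1
  r_xx[-1] = x[1]*x[0] + x[2]*x[1] = 0
  r_xx[0] = x[0]*x[0] + x[1]*x[1] + x[2]*x[2] = 11
  r_xx[1] = x[0]*x[1] + x[1]*x[2] = 0
  r_xx[2] = x[0]*x[2] = -1
r_xx = [-1, 0, 11, 0, -1]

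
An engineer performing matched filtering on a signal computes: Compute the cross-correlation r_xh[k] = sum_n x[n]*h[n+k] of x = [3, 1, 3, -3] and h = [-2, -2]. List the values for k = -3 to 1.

Both sequences indexed from 0 and zero outside their support.
Lags with overlap: k = -3 to 1.
  r_xh[-3] = x[3]*h[0] = 6
  r_xh[-2] = x[2]*h[0] + x[3]*h[1] = 0
  r_xh[-1] = x[1]*h[0] + x[2]*h[1] = -8
  r_xh[0] = x[0]*h[0] + x[1]*h[1] = -8
  r_xh[1] = x[0]*h[1] = -6
r_xh = [6, 0, -8, -8, -6] (for k = -3, ..., 1)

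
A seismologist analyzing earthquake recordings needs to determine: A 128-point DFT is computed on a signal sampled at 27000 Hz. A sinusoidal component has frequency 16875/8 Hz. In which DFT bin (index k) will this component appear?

DFT frequency resolution = f_s/N = 27000/128 = 3375/16 Hz
Bin index k = f_signal / resolution = 16875/8 / 3375/16 = 10
The signal frequency 16875/8 Hz falls in DFT bin k = 10.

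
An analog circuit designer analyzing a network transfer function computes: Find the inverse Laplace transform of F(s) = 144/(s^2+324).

Standard pair: w/(s^2+w^2) <-> sin(wt)*u(t)
Recognize w^2 = 324, so w = 18; numerator 144 = 8*18.
f(t) = 8*sin(18t)*u(t)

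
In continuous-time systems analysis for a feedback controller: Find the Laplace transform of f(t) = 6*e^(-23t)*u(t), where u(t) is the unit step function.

Standard Laplace transform pair:
e^(-at)*u(t) <-> 1/(s+a)
With a = 23: L{6*e^(-23t)*u(t)} = 6/(s+23), ROC: Re(s) > -23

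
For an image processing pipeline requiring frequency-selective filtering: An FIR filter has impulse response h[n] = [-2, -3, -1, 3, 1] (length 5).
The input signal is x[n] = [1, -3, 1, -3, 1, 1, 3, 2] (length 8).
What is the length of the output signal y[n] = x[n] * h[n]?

For linear convolution, the output length is:
len(y) = len(x) + len(h) - 1 = 8 + 5 - 1 = 12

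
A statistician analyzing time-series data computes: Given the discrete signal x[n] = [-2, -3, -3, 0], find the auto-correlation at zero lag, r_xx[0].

The auto-correlation at zero lag r_xx[0] equals the signal energy.
r_xx[0] = sum of x[n]^2 = (-2)^2 + (-3)^2 + (-3)^2 + 0^2
= 4 + 9 + 9 + 0 = 22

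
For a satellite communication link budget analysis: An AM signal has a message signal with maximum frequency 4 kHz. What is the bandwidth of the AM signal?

In AM (double-sideband), the bandwidth is twice the message frequency.
BW = 2 * f_m = 2 * 4 kHz = 8 kHz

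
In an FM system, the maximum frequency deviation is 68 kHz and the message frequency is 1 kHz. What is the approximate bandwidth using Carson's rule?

Carson's rule: BW = 2*(delta_f + f_m)
= 2*(68 + 1) kHz = 138 kHz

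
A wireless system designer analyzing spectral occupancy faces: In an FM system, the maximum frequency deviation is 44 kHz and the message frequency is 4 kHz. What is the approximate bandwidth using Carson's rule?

Carson's rule: BW = 2*(delta_f + f_m)
= 2*(44 + 4) kHz = 96 kHz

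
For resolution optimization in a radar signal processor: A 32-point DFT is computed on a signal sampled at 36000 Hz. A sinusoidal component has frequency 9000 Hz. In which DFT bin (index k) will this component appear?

DFT frequency resolution = f_s/N = 36000/32 = 1125 Hz
Bin index k = f_signal / resolution = 9000 / 1125 = 8
The signal frequency 9000 Hz falls in DFT bin k = 8.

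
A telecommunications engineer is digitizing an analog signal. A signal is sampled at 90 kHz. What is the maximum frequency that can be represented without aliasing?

The maximum frequency that can be represented without aliasing
is the Nyquist frequency: f_max = f_s / 2 = 90 kHz / 2 = 45 kHz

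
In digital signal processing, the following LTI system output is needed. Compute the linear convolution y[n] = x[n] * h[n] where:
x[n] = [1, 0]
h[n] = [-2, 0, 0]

y[n] = sum_k x[k]*h[n-k]. Output length = len(x) + len(h) - 1 = 2 + 3 - 1 = 4.
y[0] = 1*-2 = -2
y[1] = 0*-2 + 1*0 = 0
y[2] = 0*0 + 1*0 = 0
y[3] = 0*0 = 0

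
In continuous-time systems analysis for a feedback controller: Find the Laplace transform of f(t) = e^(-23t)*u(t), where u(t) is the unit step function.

Standard Laplace transform pair:
e^(-at)*u(t) <-> 1/(s+a)
With a = 23: L{e^(-23t)*u(t)} = 1/(s+23), ROC: Re(s) > -23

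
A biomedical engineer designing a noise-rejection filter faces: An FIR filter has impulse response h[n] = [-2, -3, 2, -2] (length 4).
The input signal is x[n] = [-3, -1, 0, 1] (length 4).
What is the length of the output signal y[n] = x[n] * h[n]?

For linear convolution, the output length is:
len(y) = len(x) + len(h) - 1 = 4 + 4 - 1 = 7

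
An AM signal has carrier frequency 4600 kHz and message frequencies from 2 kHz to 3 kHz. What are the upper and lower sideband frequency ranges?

Upper sideband (USB) = fc + [fm_low, fm_high] = 4600 + [2, 3] = [4602, 4603] kHz
Lower sideband (LSB) = fc - [fm_high, fm_low] = 4600 - [3, 2] = [4597, 4598] kHz
Total occupied spectrum: 4597 kHz to 4603 kHz (plus carrier at 4600 kHz)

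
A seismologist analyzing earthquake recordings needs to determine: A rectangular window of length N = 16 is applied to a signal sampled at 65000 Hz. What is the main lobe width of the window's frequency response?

For a rectangular window of length N,
the main lobe width in frequency is 2*f_s/N.
= 2*65000/16 = 8125 Hz
This determines the minimum frequency separation for resolving two sinusoids.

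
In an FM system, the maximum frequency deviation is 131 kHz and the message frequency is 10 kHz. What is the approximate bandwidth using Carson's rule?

Carson's rule: BW = 2*(delta_f + f_m)
= 2*(131 + 10) kHz = 282 kHz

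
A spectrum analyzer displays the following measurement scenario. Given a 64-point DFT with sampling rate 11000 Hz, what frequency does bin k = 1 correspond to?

The frequency of DFT bin k is: f_k = k * f_s / N
f_1 = 1 * 11000 / 64 = 1375/8 Hz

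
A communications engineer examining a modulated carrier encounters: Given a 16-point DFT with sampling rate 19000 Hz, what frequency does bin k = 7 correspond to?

The frequency of DFT bin k is: f_k = k * f_s / N
f_7 = 7 * 19000 / 16 = 16625/2 Hz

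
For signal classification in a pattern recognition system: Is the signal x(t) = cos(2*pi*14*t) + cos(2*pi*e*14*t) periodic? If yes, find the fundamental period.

f1 = 14 Hz, f2 = 14*e Hz
Ratio f2/f1 = e, which is irrational.
Since the frequency ratio is irrational, no common period exists.
The signal is not periodic.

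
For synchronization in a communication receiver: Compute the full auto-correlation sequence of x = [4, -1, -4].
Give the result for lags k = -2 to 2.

r_xx[k] = sum_m x[m]*x[m+k], indexed from 0, for k = -2 to 2:
  r_xx[-2] = x[2]*x[0] = -16
  r_xx[-1] = x[1]*x[0] + x[2]*x[1] = 0
  r_xx[0] = x[0]*x[0] + x[1]*x[1] + x[2]*x[2] = 33
  r_xx[1] = x[0]*x[1] + x[1]*x[2] = 0
  r_xx[2] = x[0]*x[2] = -16
r_xx = [-16, 0, 33, 0, -16]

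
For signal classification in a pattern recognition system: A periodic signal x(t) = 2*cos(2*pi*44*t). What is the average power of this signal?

Average power of A*cos(wt) is A^2/2.
P = 2^2 / 2 = 4/2 = 2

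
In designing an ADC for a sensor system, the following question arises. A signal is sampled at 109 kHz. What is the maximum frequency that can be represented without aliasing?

The maximum frequency that can be represented without aliasing
is the Nyquist frequency: f_max = f_s / 2 = 109 kHz / 2 = 109/2 kHz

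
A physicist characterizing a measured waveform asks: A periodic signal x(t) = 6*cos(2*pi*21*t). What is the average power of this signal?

Average power of A*cos(wt) is A^2/2.
P = 6^2 / 2 = 36/2 = 18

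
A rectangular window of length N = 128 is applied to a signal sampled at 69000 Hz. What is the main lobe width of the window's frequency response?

For a rectangular window of length N,
the main lobe width in frequency is 2*f_s/N.
= 2*69000/128 = 8625/8 Hz
This determines the minimum frequency separation for resolving two sinusoids.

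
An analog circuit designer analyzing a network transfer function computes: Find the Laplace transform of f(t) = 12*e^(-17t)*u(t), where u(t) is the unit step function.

Standard Laplace transform pair:
e^(-at)*u(t) <-> 1/(s+a)
With a = 17: L{12*e^(-17t)*u(t)} = 12/(s+17), ROC: Re(s) > -17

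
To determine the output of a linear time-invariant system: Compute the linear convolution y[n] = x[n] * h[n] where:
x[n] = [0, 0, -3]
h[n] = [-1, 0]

y[n] = sum_k x[k]*h[n-k]. Output length = len(x) + len(h) - 1 = 3 + 2 - 1 = 4.
y[0] = 0*-1 = 0
y[1] = 0*-1 + 0*0 = 0
y[2] = -3*-1 + 0*0 = 3
y[3] = -3*0 = 0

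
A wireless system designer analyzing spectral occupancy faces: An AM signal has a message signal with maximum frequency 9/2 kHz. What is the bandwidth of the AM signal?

In AM (double-sideband), the bandwidth is twice the message frequency.
BW = 2 * f_m = 2 * 9/2 kHz = 9 kHz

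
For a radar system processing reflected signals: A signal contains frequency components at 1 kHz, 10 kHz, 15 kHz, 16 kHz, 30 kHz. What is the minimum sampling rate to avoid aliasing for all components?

The highest frequency component is f_max = 30 kHz.
Nyquist rate = 2 * f_max = 2 * 30 kHz = 60 kHz.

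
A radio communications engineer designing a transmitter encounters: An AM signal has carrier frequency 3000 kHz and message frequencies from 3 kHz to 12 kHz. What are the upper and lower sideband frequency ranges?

Upper sideband (USB) = fc + [fm_low, fm_high] = 3000 + [3, 12] = [3003, 3012] kHz
Lower sideband (LSB) = fc - [fm_high, fm_low] = 3000 - [12, 3] = [2988, 2997] kHz
Total occupied spectrum: 2988 kHz to 3012 kHz (plus carrier at 3000 kHz)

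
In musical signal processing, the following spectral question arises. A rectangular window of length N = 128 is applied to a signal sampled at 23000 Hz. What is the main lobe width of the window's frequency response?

For a rectangular window of length N,
the main lobe width in frequency is 2*f_s/N.
= 2*23000/128 = 2875/8 Hz
This determines the minimum frequency separation for resolving two sinusoids.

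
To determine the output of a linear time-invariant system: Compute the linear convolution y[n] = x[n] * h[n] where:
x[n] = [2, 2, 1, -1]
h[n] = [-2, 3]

y[n] = sum_k x[k]*h[n-k]. Output length = len(x) + len(h) - 1 = 4 + 2 - 1 = 5.
y[0] = 2*-2 = -4
y[1] = 2*-2 + 2*3 = 2
y[2] = 1*-2 + 2*3 = 4
y[3] = -1*-2 + 1*3 = 5
y[4] = -1*3 = -3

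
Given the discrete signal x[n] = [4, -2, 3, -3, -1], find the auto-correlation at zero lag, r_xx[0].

The auto-correlation at zero lag r_xx[0] equals the signal energy.
r_xx[0] = sum of x[n]^2 = 4^2 + (-2)^2 + 3^2 + (-3)^2 + (-1)^2
= 16 + 4 + 9 + 9 + 1 = 39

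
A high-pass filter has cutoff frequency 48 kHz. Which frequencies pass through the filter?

A high-pass filter passes all frequencies above the cutoff frequency 48 kHz and attenuates lower frequencies.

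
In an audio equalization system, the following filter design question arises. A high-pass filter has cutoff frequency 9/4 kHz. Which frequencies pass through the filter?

A high-pass filter passes all frequencies above the cutoff frequency 9/4 kHz and attenuates lower frequencies.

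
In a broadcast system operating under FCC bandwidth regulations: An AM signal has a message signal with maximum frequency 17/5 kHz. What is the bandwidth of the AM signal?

In AM (double-sideband), the bandwidth is twice the message frequency.
BW = 2 * f_m = 2 * 17/5 kHz = 34/5 kHz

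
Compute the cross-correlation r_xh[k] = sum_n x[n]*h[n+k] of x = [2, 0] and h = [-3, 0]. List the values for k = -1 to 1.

Both sequences indexed from 0 and zero outside their support.
Lags with overlap: k = -1 to 1.
  r_xh[-1] = x[1]*h[0] = 0
  r_xh[0] = x[0]*h[0] + x[1]*h[1] = -6
  r_xh[1] = x[0]*h[1] = 0
r_xh = [0, -6, 0] (for k = -1, ..., 1)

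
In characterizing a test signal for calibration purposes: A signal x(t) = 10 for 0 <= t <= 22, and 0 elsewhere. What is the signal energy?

Energy = integral of |x(t)|^2 dt over the signal duration
= 10^2 * 22 = 100 * 22 = 2200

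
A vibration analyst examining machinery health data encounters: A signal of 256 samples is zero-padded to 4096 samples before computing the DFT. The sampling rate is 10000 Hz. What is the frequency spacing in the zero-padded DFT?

Original DFT: N = 256, resolution = f_s/N = 10000/256 = 625/16 Hz
Zero-padded DFT: N = 4096, resolution = f_s/N = 10000/4096 = 625/256 Hz
Zero-padding interpolates the spectrum (finer frequency grid)
but does NOT improve the true spectral resolution (ability to resolve close frequencies).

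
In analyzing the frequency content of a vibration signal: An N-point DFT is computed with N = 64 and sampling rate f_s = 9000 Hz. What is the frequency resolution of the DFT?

DFT frequency resolution = f_s / N
= 9000 / 64 = 1125/8 Hz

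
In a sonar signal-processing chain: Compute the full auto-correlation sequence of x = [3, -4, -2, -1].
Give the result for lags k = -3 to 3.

r_xx[k] = sum_m x[m]*x[m+k], indexed from 0, for k = -3 to 3:
  r_xx[-3] = x[3]*x[0] = -3
  r_xx[-2] = x[2]*x[0] + x[3]*x[1] = -2
  r_xx[-1] = x[1]*x[0] + x[2]*x[1] + x[3]*x[2] = -2
  r_xx[0] = x[0]*x[0] + x[1]*x[1] + x[2]*x[2] + x[3]*x[3] = 30
  r_xx[1] = x[0]*x[1] + x[1]*x[2] + x[2]*x[3] = -2
  r_xx[2] = x[0]*x[2] + x[1]*x[3] = -2
  r_xx[3] = x[0]*x[3] = -3
r_xx = [-3, -2, -2, 30, -2, -2, -3]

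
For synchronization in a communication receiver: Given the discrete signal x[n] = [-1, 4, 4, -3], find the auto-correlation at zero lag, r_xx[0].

The auto-correlation at zero lag r_xx[0] equals the signal energy.
r_xx[0] = sum of x[n]^2 = (-1)^2 + 4^2 + 4^2 + (-3)^2
= 1 + 16 + 16 + 9 = 42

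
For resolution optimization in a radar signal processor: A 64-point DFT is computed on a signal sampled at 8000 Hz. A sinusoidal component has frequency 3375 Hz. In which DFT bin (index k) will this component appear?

DFT frequency resolution = f_s/N = 8000/64 = 125 Hz
Bin index k = f_signal / resolution = 3375 / 125 = 27
The signal frequency 3375 Hz falls in DFT bin k = 27.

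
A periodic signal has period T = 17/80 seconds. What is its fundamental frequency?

The fundamental frequency is the reciprocal of the period.
f = 1/T = 1/(17/80) = 80/17 Hz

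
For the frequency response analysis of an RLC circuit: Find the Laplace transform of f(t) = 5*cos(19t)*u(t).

Standard pair: cos(wt)*u(t) <-> s/(s^2+w^2)
With w = 19: L{5*cos(19t)*u(t)} = 5s/(s^2+361)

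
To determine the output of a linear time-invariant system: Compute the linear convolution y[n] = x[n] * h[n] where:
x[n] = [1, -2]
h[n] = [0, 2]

y[n] = sum_k x[k]*h[n-k]. Output length = len(x) + len(h) - 1 = 2 + 2 - 1 = 3.
y[0] = 1*0 = 0
y[1] = -2*0 + 1*2 = 2
y[2] = -2*2 = -4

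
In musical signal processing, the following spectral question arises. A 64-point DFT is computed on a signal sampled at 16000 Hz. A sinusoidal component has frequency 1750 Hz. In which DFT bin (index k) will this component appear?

DFT frequency resolution = f_s/N = 16000/64 = 250 Hz
Bin index k = f_signal / resolution = 1750 / 250 = 7
The signal frequency 1750 Hz falls in DFT bin k = 7.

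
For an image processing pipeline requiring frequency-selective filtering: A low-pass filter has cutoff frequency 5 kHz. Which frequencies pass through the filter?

A low-pass filter passes all frequencies below the cutoff frequency 5 kHz and attenuates higher frequencies.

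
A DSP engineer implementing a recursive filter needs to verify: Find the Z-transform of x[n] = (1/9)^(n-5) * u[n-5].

Time-shifting property: if X(z) = Z{x[n]}, then Z{x[n-d]} = z^(-d) * X(z)
X(z) = z/(z - 1/9) for x[n] = (1/9)^n * u[n]
Z{x[n-5]} = z^(-5) * z/(z - 1/9) = z^(-4)/(z - 1/9)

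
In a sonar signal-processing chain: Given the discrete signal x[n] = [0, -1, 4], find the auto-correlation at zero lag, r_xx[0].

The auto-correlation at zero lag r_xx[0] equals the signal energy.
r_xx[0] = sum of x[n]^2 = 0^2 + (-1)^2 + 4^2
= 0 + 1 + 16 = 17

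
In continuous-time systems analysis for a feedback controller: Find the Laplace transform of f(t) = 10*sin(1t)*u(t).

Standard pair: sin(wt)*u(t) <-> w/(s^2+w^2)
With w = 1: L{10*sin(1t)*u(t)} = 10/(s^2+1)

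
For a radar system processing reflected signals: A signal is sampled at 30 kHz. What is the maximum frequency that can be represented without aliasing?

The maximum frequency that can be represented without aliasing
is the Nyquist frequency: f_max = f_s / 2 = 30 kHz / 2 = 15 kHz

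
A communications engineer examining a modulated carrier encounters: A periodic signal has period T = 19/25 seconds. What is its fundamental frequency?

The fundamental frequency is the reciprocal of the period.
f = 1/T = 1/(19/25) = 25/19 Hz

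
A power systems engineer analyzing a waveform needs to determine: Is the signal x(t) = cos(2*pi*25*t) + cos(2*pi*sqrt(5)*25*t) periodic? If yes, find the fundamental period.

f1 = 25 Hz, f2 = 25*sqrt(5) Hz
Ratio f2/f1 = sqrt(5), which is irrational.
Since the frequency ratio is irrational, no common period exists.
The signal is not periodic.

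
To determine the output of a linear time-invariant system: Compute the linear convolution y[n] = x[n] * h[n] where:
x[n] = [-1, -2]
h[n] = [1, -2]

y[n] = sum_k x[k]*h[n-k]. Output length = len(x) + len(h) - 1 = 2 + 2 - 1 = 3.
y[0] = -1*1 = -1
y[1] = -2*1 + -1*-2 = 0
y[2] = -2*-2 = 4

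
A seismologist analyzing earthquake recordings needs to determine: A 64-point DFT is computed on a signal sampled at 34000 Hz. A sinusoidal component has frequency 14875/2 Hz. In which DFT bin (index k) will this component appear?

DFT frequency resolution = f_s/N = 34000/64 = 2125/4 Hz
Bin index k = f_signal / resolution = 14875/2 / 2125/4 = 14
The signal frequency 14875/2 Hz falls in DFT bin k = 14.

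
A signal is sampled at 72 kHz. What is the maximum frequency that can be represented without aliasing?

The maximum frequency that can be represented without aliasing
is the Nyquist frequency: f_max = f_s / 2 = 72 kHz / 2 = 36 kHz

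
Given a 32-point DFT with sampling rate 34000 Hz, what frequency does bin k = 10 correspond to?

The frequency of DFT bin k is: f_k = k * f_s / N
f_10 = 10 * 34000 / 32 = 10625 Hz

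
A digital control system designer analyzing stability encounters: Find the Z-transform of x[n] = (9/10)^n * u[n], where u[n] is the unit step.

The Z-transform of a^n * u[n] is z/(z-a) for |z| > |a|.
Here a = 9/10, so X(z) = z/(z - (9/10)) = 10z/(10z - 9)
ROC: |z| > 9/10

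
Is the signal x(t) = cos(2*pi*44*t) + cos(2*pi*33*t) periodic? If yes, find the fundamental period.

f1 = 44 Hz, f2 = 33 Hz
Period T1 = 1/44, T2 = 1/33
Ratio T1/T2 = 33/44, which is rational.
The signal is periodic with fundamental period T = 1/GCD(44,33) = 1/11 s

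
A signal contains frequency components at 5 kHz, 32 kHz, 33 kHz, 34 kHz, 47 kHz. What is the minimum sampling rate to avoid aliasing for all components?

The highest frequency component is f_max = 47 kHz.
Nyquist rate = 2 * f_max = 2 * 47 kHz = 94 kHz.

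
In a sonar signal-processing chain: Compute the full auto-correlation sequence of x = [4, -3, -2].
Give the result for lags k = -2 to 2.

r_xx[k] = sum_m x[m]*x[m+k], indexed from 0, for k = -2 to 2:
  r_xx[-2] = x[2]*x[0] = -8
  r_xx[-1] = x[1]*x[0] + x[2]*x[1] = -6
  r_xx[0] = x[0]*x[0] + x[1]*x[1] + x[2]*x[2] = 29
  r_xx[1] = x[0]*x[1] + x[1]*x[2] = -6
  r_xx[2] = x[0]*x[2] = -8
r_xx = [-8, -6, 29, -6, -8]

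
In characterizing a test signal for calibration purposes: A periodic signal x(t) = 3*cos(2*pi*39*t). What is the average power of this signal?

Average power of A*cos(wt) is A^2/2.
P = 3^2 / 2 = 9/2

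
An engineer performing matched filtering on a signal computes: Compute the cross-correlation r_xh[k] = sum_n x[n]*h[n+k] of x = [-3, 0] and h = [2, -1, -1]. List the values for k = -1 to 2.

Both sequences indexed from 0 and zero outside their support.
Lags with overlap: k = -1 to 2.
  r_xh[-1] = x[1]*h[0] = 0
  r_xh[0] = x[0]*h[0] + x[1]*h[1] = -6
  r_xh[1] = x[0]*h[1] + x[1]*h[2] = 3
  r_xh[2] = x[0]*h[2] = 3
r_xh = [0, -6, 3, 3] (for k = -1, ..., 2)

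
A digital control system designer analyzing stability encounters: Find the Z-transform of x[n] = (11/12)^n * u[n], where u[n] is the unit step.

The Z-transform of a^n * u[n] is z/(z-a) for |z| > |a|.
Here a = 11/12, so X(z) = z/(z - (11/12)) = 12z/(12z - 11)
ROC: |z| > 11/12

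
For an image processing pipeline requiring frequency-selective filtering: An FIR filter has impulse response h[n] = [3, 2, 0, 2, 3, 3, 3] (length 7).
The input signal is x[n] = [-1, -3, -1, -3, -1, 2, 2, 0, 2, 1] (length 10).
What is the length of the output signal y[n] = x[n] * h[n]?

For linear convolution, the output length is:
len(y) = len(x) + len(h) - 1 = 10 + 7 - 1 = 16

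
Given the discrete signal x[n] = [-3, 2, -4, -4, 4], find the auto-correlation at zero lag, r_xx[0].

The auto-correlation at zero lag r_xx[0] equals the signal energy.
r_xx[0] = sum of x[n]^2 = (-3)^2 + 2^2 + (-4)^2 + (-4)^2 + 4^2
= 9 + 4 + 16 + 16 + 16 = 61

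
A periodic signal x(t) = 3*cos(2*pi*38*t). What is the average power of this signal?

Average power of A*cos(wt) is A^2/2.
P = 3^2 / 2 = 9/2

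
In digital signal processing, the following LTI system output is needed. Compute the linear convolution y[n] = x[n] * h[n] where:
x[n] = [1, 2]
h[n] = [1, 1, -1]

y[n] = sum_k x[k]*h[n-k]. Output length = len(x) + len(h) - 1 = 2 + 3 - 1 = 4.
y[0] = 1*1 = 1
y[1] = 2*1 + 1*1 = 3
y[2] = 2*1 + 1*-1 = 1
y[3] = 2*-1 = -2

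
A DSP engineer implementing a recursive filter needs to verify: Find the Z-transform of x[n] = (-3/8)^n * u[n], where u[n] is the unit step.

The Z-transform of a^n * u[n] is z/(z-a) for |z| > |a|.
Here a = -3/8, so X(z) = z/(z - (-3/8)) = 8z/(8z + 3)
ROC: |z| > 3/8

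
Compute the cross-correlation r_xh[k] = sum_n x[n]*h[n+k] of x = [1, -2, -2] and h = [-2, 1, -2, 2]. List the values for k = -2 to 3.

Both sequences indexed from 0 and zero outside their support.
Lags with overlap: k = -2 to 3.
  r_xh[-2] = x[2]*h[0] = 4
  r_xh[-1] = x[1]*h[0] + x[2]*h[1] = 2
  r_xh[0] = x[0]*h[0] + x[1]*h[1] + x[2]*h[2] = 0
  r_xh[1] = x[0]*h[1] + x[1]*h[2] + x[2]*h[3] = 1
  r_xh[2] = x[0]*h[2] + x[1]*h[3] = -6
  r_xh[3] = x[0]*h[3] = 2
r_xh = [4, 2, 0, 1, -6, 2] (for k = -2, ..., 3)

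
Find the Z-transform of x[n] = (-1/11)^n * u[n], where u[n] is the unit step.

The Z-transform of a^n * u[n] is z/(z-a) for |z| > |a|.
Here a = -1/11, so X(z) = z/(z - (-1/11)) = 11z/(11z + 1)
ROC: |z| > 1/11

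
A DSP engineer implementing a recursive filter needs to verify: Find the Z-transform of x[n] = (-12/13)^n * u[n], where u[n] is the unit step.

The Z-transform of a^n * u[n] is z/(z-a) for |z| > |a|.
Here a = -12/13, so X(z) = z/(z - (-12/13)) = 13z/(13z + 12)
ROC: |z| > 12/13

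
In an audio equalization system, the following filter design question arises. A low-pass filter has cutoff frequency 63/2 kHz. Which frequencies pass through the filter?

A low-pass filter passes all frequencies below the cutoff frequency 63/2 kHz and attenuates higher frequencies.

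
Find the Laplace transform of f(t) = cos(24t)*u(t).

Standard pair: cos(wt)*u(t) <-> s/(s^2+w^2)
With w = 24: L{cos(24t)*u(t)} = s/(s^2+576)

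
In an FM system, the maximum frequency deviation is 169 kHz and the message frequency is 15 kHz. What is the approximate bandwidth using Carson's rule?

Carson's rule: BW = 2*(delta_f + f_m)
= 2*(169 + 15) kHz = 368 kHz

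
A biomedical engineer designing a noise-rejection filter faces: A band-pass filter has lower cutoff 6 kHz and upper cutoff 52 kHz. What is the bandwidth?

Bandwidth = f_high - f_low
= 52 kHz - 6 kHz = 46 kHz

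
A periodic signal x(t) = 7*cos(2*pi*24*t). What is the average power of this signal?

Average power of A*cos(wt) is A^2/2.
P = 7^2 / 2 = 49/2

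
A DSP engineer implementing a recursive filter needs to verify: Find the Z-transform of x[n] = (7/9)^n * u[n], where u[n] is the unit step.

The Z-transform of a^n * u[n] is z/(z-a) for |z| > |a|.
Here a = 7/9, so X(z) = z/(z - (7/9)) = 9z/(9z - 7)
ROC: |z| > 7/9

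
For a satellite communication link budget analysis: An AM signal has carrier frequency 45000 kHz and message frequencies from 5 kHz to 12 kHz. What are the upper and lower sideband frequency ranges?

Upper sideband (USB) = fc + [fm_low, fm_high] = 45000 + [5, 12] = [45005, 45012] kHz
Lower sideband (LSB) = fc - [fm_high, fm_low] = 45000 - [12, 5] = [44988, 44995] kHz
Total occupied spectrum: 44988 kHz to 45012 kHz (plus carrier at 45000 kHz)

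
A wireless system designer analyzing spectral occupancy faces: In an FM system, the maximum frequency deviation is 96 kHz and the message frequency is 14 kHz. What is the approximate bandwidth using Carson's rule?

Carson's rule: BW = 2*(delta_f + f_m)
= 2*(96 + 14) kHz = 220 kHz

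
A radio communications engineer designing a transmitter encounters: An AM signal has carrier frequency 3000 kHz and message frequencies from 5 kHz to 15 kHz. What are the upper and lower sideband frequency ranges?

Upper sideband (USB) = fc + [fm_low, fm_high] = 3000 + [5, 15] = [3005, 3015] kHz
Lower sideband (LSB) = fc - [fm_high, fm_low] = 3000 - [15, 5] = [2985, 2995] kHz
Total occupied spectrum: 2985 kHz to 3015 kHz (plus carrier at 3000 kHz)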